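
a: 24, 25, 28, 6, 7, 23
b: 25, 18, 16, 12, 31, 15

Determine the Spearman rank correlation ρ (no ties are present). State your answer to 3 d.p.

Rank a: 4, 5, 6, 1, 2, 3
Rank b: 5, 4, 3, 1, 6, 2
d = rank(a) − rank(b): -1, 1, 3, 0, -4, 1; Σd² = 28
ρ = 1 − 6Σd² / [n(n²−1)] = 1 − 6×28 / (6×35) = 1 − 168/210 ≈ 0.200

0.200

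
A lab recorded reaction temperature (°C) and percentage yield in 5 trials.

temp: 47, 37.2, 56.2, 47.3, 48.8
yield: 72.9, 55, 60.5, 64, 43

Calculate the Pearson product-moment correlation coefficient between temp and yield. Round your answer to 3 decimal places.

0.085

n = 5, Σx = 236.5, Σy = 295.4, Σx² = 11370.01, Σy² = 17944.66, Σxy = 13998
nΣxy − ΣxΣy = 69990 − 69862.1 = 127.9
nΣx² − (Σx)² = 56850.05 − 55932.25 = 917.8; nΣy² − (Σy)² = 89723.3 − 87261.16 = 2462.14
r = 127.9 / √(917.8 × 2462.14) = 127.9 / 1503.2472 ≈ 0.085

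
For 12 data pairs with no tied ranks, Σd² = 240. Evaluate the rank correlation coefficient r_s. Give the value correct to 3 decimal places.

0.161

ρ = 1 − 6Σd² / [n(n²−1)] = 1 − 6×240 / (12×143)
  = 1 − 1440/1716 = 1 − 0.8392 ≈ 0.161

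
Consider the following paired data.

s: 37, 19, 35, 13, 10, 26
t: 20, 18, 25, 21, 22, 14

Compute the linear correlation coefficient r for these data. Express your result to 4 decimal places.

n = 6, Σs = 140, Σt = 120, Σs² = 3900, Σt² = 2470, Σst = 2814
nΣst − ΣsΣt = 16884 − 16800 = 84
nΣs² − (Σs)² = 23400 − 19600 = 3800; nΣt² − (Σt)² = 14820 − 14400 = 420
r = 84 / √(3800 × 420) = 84 / 1263.3289 ≈ 0.0665

0.0665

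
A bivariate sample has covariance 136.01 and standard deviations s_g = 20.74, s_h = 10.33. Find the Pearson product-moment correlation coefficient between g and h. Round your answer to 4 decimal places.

r = Cov(g,h) / (s_g · s_h) = 136.01 / (20.74 × 10.33)
  = 136.01 / 214.2442 ≈ 0.6348

0.6348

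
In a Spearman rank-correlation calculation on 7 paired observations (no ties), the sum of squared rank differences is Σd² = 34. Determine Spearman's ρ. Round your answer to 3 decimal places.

0.393

ρ = 1 − 6Σd² / [n(n²−1)] = 1 − 6×34 / (7×48)
  = 1 − 204/336 = 1 − 0.6071 ≈ 0.393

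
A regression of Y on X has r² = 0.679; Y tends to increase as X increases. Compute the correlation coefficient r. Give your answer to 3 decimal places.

0.824

|r| = √0.679 = 0.824
The association is positive, so r = 0.824.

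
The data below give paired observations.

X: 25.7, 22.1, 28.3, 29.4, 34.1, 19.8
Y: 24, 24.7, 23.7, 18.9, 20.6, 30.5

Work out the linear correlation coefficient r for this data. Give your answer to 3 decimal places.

-0.846

n = 6, ΣX = 159.4, ΣY = 142.4, ΣX² = 4369, ΣY² = 3459.6, ΣXY = 3695.4
nΣXY − ΣXΣY = 22172.4 − 22698.56 = -526.16
nΣX² − (ΣX)² = 26214 − 25408.36 = 805.64; nΣY² − (ΣY)² = 20757.6 − 20277.76 = 479.84
r = -526.16 / √(805.64 × 479.84) = -526.16 / 621.7542 ≈ -0.846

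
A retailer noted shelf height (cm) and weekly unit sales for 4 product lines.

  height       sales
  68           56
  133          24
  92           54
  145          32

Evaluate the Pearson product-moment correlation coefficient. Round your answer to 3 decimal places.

n = 4, Σx = 438, Σy = 166, Σx² = 51802, Σy² = 7652, Σxy = 16608
nΣxy − ΣxΣy = 66432 − 72708 = -6276
nΣx² − (Σx)² = 207208 − 191844 = 15364; nΣy² − (Σy)² = 30608 − 27556 = 3052
r = -6276 / √(15364 × 3052) = -6276 / 6847.6951 ≈ -0.917

-0.917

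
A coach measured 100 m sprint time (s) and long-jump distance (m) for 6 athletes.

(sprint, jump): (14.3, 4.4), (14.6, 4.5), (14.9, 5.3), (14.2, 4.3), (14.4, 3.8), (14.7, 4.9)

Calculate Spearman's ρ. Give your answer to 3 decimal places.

0.829

Rank sprint: 2, 4, 6, 1, 3, 5
Rank jump: 3, 4, 6, 2, 1, 5
d = rank(sprint) − rank(jump): -1, 0, 0, -1, 2, 0; Σd² = 6
ρ = 1 − 6Σd² / [n(n²−1)] = 1 − 6×6 / (6×35) = 1 − 36/210 ≈ 0.829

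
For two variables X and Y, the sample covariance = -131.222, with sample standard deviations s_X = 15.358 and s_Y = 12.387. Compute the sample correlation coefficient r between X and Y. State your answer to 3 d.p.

-0.690

r = Cov(X,Y) / (s_X · s_Y) = -131.222 / (15.358 × 12.387)
  = -131.222 / 190.2395 ≈ -0.690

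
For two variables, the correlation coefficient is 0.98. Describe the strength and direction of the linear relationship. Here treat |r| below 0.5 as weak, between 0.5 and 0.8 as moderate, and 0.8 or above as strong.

strong positive

r = 0.98 > 0 so the relationship is positive.
|r| = 0.98, which falls in the strong range.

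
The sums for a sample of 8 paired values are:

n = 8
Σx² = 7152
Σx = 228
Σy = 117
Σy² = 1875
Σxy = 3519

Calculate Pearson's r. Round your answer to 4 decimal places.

r = (nΣxy − ΣxΣy) / √[(nΣx² − (Σx)²)(nΣy² − (Σy)²)]
Numerator: 8×3519 − 228×117 = 1476
Denominator: √[(57216 − 51984)(15000 − 13689)] = √[5232 × 1311] = 2618.9983
r = 1476 / 2618.9983 ≈ 0.5636

0.5636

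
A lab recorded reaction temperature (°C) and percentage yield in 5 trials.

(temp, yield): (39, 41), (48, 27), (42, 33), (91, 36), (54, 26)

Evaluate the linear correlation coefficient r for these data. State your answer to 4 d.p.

0.0542

n = 5, Σx = 274, Σy = 163, Σx² = 16786, Σy² = 5471, Σxy = 8961
nΣxy − ΣxΣy = 44805 − 44662 = 143
nΣx² − (Σx)² = 83930 − 75076 = 8854; nΣy² − (Σy)² = 27355 − 26569 = 786
r = 143 / √(8854 × 786) = 143 / 2638.0379 ≈ 0.0542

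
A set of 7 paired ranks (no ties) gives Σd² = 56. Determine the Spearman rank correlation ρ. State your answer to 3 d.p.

ρ = 1 − 6Σd² / [n(n²−1)] = 1 − 6×56 / (7×48)
  = 1 − 336/336 = 1 − 1.0000 ≈ 0.000

0.000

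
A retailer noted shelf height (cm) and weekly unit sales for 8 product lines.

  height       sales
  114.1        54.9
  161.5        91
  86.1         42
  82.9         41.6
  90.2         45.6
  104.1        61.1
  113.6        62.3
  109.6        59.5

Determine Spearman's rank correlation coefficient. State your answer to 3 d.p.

Rank height: 7, 8, 2, 1, 3, 4, 6, 5
Rank sales: 4, 8, 2, 1, 3, 6, 7, 5
d = rank(height) − rank(sales): 3, 0, 0, 0, 0, -2, -1, 0; Σd² = 14
ρ = 1 − 6Σd² / [n(n²−1)] = 1 − 6×14 / (8×63) = 1 − 84/504 ≈ 0.833

0.833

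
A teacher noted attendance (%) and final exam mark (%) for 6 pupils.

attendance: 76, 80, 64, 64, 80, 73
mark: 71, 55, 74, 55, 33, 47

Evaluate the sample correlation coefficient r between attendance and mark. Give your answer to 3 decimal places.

n = 6, Σx = 437, Σy = 335, Σx² = 32097, Σy² = 19865, Σxy = 24123
nΣxy − ΣxΣy = 144738 − 146395 = -1657
nΣx² − (Σx)² = 192582 − 190969 = 1613; nΣy² − (Σy)² = 119190 − 112225 = 6965
r = -1657 / √(1613 × 6965) = -1657 / 3351.7973 ≈ -0.494

-0.494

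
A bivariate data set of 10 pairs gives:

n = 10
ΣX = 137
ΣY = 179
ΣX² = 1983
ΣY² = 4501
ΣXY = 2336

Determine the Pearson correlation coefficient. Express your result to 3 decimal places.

-0.314

r = (nΣXY − ΣXΣY) / √[(nΣX² − (ΣX)²)(nΣY² − (ΣY)²)]
Numerator: 10×2336 − 137×179 = -1163
Denominator: √[(19830 − 18769)(45010 − 32041)] = √[1061 × 12969] = 3709.4621
r = -1163 / 3709.4621 ≈ -0.314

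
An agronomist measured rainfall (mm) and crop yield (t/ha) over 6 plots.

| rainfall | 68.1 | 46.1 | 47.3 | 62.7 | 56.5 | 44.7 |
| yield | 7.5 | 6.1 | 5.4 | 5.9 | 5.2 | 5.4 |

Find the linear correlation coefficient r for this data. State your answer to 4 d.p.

n = 6, Σx = 325.4, Σy = 35.5, Σx² = 18121.74, Σy² = 213.63, Σxy = 1952.49
nΣxy − ΣxΣy = 11714.94 − 11551.7 = 163.24
nΣx² − (Σx)² = 108730.44 − 105885.16 = 2845.28; nΣy² − (Σy)² = 1281.78 − 1260.25 = 21.53
r = 163.24 / √(2845.28 × 21.53) = 163.24 / 247.5053 ≈ 0.6595

0.6595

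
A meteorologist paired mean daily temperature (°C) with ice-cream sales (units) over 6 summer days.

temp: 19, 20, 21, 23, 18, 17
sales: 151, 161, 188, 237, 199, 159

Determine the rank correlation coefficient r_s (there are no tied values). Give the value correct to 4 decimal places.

0.5429

Rank temp: 3, 4, 5, 6, 2, 1
Rank sales: 1, 3, 4, 6, 5, 2
d = rank(temp) − rank(sales): 2, 1, 1, 0, -3, -1; Σd² = 16
ρ = 1 − 6Σd² / [n(n²−1)] = 1 − 6×16 / (6×35) = 1 − 96/210 ≈ 0.5429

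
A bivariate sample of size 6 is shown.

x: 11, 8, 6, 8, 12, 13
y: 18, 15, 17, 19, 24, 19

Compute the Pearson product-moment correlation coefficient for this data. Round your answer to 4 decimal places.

0.5915

n = 6, Σx = 58, Σy = 112, Σx² = 598, Σy² = 2136, Σxy = 1107
nΣxy − ΣxΣy = 6642 − 6496 = 146
nΣx² − (Σx)² = 3588 − 3364 = 224; nΣy² − (Σy)² = 12816 − 12544 = 272
r = 146 / √(224 × 272) = 146 / 246.8360 ≈ 0.5915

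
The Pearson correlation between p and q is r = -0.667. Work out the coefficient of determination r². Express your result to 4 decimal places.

r² = (-0.667)² = 0.4449

0.4449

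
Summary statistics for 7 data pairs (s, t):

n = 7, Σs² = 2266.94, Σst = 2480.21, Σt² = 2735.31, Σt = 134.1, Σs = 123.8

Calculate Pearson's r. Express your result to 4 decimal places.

r = (nΣst − ΣsΣt) / √[(nΣs² − (Σs)²)(nΣt² − (Σt)²)]
Numerator: 7×2480.21 − 123.8×134.1 = 759.89
Denominator: √[(15868.58 − 15326.44)(19147.17 − 17982.81)] = √[542.14 × 1164.36] = 794.5100
r = 759.89 / 794.5100 ≈ 0.9564

0.9564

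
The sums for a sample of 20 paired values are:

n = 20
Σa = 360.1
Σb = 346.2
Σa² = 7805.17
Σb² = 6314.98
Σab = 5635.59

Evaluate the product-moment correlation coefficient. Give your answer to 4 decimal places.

-0.9159

r = (nΣab − ΣaΣb) / √[(nΣa² − (Σa)²)(nΣb² − (Σb)²)]
Numerator: 20×5635.59 − 360.1×346.2 = -11954.82
Denominator: √[(156103.4 − 129672.01)(126299.6 − 119854.44)] = √[26431.39 × 6445.16] = 13051.9936
r = -11954.82 / 13051.9936 ≈ -0.9159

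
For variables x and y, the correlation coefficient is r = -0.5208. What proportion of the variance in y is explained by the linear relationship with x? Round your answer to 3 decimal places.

r² = (-0.5208)² = 0.271

0.271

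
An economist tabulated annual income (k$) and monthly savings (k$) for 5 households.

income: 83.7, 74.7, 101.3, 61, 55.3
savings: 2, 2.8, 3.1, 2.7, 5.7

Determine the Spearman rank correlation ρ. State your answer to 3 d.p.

Rank income: 4, 3, 5, 2, 1
Rank savings: 1, 3, 4, 2, 5
d = rank(income) − rank(savings): 3, 0, 1, 0, -4; Σd² = 26
ρ = 1 − 6Σd² / [n(n²−1)] = 1 − 6×26 / (5×24) = 1 − 156/120 ≈ -0.300

-0.300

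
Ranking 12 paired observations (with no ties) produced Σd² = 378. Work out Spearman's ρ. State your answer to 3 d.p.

ρ = 1 − 6Σd² / [n(n²−1)] = 1 − 6×378 / (12×143)
  = 1 − 2268/1716 = 1 − 1.3217 ≈ -0.322

-0.322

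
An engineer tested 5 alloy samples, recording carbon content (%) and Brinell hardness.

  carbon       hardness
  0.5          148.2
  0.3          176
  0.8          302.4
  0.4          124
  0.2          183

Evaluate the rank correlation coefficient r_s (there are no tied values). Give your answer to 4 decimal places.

Rank carbon: 4, 2, 5, 3, 1
Rank hardness: 2, 3, 5, 1, 4
d = rank(carbon) − rank(hardness): 2, -1, 0, 2, -3; Σd² = 18
ρ = 1 − 6Σd² / [n(n²−1)] = 1 − 6×18 / (5×24) = 1 − 108/120 ≈ 0.1000

0.1000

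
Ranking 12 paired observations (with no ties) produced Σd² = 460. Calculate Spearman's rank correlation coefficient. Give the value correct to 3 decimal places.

-0.608

ρ = 1 − 6Σd² / [n(n²−1)] = 1 − 6×460 / (12×143)
  = 1 − 2760/1716 = 1 − 1.6084 ≈ -0.608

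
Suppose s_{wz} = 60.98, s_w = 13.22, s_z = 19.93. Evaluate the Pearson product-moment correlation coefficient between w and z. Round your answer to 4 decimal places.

0.2314

r = Cov(w,z) / (s_w · s_z) = 60.98 / (13.22 × 19.93)
  = 60.98 / 263.4746 ≈ 0.2314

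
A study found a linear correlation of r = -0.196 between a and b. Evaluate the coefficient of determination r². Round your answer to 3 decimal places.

r² = (-0.196)² = 0.038

0.038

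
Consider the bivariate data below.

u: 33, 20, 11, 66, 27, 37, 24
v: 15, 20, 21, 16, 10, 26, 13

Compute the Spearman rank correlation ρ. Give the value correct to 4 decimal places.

-0.0357

Rank u: 5, 2, 1, 7, 4, 6, 3
Rank v: 3, 5, 6, 4, 1, 7, 2
d = rank(u) − rank(v): 2, -3, -5, 3, 3, -1, 1; Σd² = 58
ρ = 1 − 6Σd² / [n(n²−1)] = 1 − 6×58 / (7×48) = 1 − 348/336 ≈ -0.0357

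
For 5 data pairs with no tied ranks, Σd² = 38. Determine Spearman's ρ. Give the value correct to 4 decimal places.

-0.9000

ρ = 1 − 6Σd² / [n(n²−1)] = 1 − 6×38 / (5×24)
  = 1 − 228/120 = 1 − 1.90000 ≈ -0.9000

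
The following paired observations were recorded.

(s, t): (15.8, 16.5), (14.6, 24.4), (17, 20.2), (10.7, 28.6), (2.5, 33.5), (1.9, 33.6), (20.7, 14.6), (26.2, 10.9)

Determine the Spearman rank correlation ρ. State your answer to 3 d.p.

Rank s: 5, 4, 6, 3, 2, 1, 7, 8
Rank t: 3, 5, 4, 6, 7, 8, 2, 1
d = rank(s) − rank(t): 2, -1, 2, -3, -5, -7, 5, 7; Σd² = 166
ρ = 1 − 6Σd² / [n(n²−1)] = 1 − 6×166 / (8×63) = 1 − 996/504 ≈ -0.976

-0.976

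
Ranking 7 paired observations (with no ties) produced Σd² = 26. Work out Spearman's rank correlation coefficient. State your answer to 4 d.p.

0.5357

ρ = 1 − 6Σd² / [n(n²−1)] = 1 − 6×26 / (7×48)
  = 1 − 156/336 = 1 − 0.46429 ≈ 0.5357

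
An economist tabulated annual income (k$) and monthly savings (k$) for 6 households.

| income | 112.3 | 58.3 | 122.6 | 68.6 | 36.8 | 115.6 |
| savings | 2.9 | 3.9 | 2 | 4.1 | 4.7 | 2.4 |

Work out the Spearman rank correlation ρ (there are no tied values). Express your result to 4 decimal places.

Rank income: 4, 2, 6, 3, 1, 5
Rank savings: 3, 4, 1, 5, 6, 2
d = rank(income) − rank(savings): 1, -2, 5, -2, -5, 3; Σd² = 68
ρ = 1 − 6Σd² / [n(n²−1)] = 1 − 6×68 / (6×35) = 1 − 408/210 ≈ -0.9429

-0.9429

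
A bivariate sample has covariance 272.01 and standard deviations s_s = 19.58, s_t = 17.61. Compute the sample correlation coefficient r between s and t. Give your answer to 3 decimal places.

0.789

r = Cov(s,t) / (s_s · s_t) = 272.01 / (19.58 × 17.61)
  = 272.01 / 344.8038 ≈ 0.789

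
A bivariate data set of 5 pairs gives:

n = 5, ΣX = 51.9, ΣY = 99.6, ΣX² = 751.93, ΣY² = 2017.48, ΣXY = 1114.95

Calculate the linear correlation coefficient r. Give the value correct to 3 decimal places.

0.960

r = (nΣXY − ΣXΣY) / √[(nΣX² − (ΣX)²)(nΣY² − (ΣY)²)]
Numerator: 5×1114.95 − 51.9×99.6 = 405.51
Denominator: √[(3759.65 − 2693.61)(10087.4 − 9920.16)] = √[1066.04 × 167.24] = 422.2375
r = 405.51 / 422.2375 ≈ 0.960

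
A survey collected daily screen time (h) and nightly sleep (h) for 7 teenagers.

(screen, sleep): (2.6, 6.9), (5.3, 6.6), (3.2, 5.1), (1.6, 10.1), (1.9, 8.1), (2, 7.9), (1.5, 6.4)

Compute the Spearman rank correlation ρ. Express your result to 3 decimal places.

-0.393

Rank screen: 5, 7, 6, 2, 3, 4, 1
Rank sleep: 4, 3, 1, 7, 6, 5, 2
d = rank(screen) − rank(sleep): 1, 4, 5, -5, -3, -1, -1; Σd² = 78
ρ = 1 − 6Σd² / [n(n²−1)] = 1 − 6×78 / (7×48) = 1 − 468/336 ≈ -0.393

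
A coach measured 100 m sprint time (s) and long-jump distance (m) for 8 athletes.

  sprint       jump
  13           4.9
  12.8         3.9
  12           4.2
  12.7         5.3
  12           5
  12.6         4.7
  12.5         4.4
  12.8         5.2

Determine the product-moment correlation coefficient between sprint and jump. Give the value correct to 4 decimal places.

n = 8, Σx = 100.4, Σy = 37.6, Σx² = 1260.98, Σy² = 178.44, Σxy = 472.11
nΣxy − ΣxΣy = 3776.88 − 3775.04 = 1.84
nΣx² − (Σx)² = 10087.84 − 10080.16 = 7.68; nΣy² − (Σy)² = 1427.52 − 1413.76 = 13.76
r = 1.84 / √(7.68 × 13.76) = 1.84 / 10.2799 ≈ 0.1790

0.1790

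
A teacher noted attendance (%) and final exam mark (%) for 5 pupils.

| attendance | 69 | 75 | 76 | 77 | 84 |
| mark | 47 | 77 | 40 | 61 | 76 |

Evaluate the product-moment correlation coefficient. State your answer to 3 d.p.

n = 5, Σx = 381, Σy = 301, Σx² = 29147, Σy² = 19235, Σxy = 23139
nΣxy − ΣxΣy = 115695 − 114681 = 1014
nΣx² − (Σx)² = 145735 − 145161 = 574; nΣy² − (Σy)² = 96175 − 90601 = 5574
r = 1014 / √(574 × 5574) = 1014 / 1788.7079 ≈ 0.567

0.567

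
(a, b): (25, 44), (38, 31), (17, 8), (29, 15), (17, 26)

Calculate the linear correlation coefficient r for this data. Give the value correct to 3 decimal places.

0.335

n = 5, Σa = 126, Σb = 124, Σa² = 3488, Σb² = 3862, Σab = 3291
nΣab − ΣaΣb = 16455 − 15624 = 831
nΣa² − (Σa)² = 17440 − 15876 = 1564; nΣb² − (Σb)² = 19310 − 15376 = 3934
r = 831 / √(1564 × 3934) = 831 / 2480.4790 ≈ 0.335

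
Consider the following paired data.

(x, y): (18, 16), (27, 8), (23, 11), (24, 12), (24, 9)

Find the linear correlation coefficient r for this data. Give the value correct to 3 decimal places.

n = 5, Σx = 116, Σy = 56, Σx² = 2734, Σy² = 666, Σxy = 1261
nΣxy − ΣxΣy = 6305 − 6496 = -191
nΣx² − (Σx)² = 13670 − 13456 = 214; nΣy² − (Σy)² = 3330 − 3136 = 194
r = -191 / √(214 × 194) = -191 / 203.7548 ≈ -0.937

-0.937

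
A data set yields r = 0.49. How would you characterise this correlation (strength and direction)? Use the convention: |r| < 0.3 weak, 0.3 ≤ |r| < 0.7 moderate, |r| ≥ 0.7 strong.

moderate positive

r = 0.49 > 0 so the relationship is positive.
|r| = 0.49, which falls in the moderate range.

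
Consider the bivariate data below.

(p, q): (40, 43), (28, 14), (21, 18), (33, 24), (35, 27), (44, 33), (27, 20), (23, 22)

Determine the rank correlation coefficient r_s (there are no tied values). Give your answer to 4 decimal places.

Rank p: 7, 4, 1, 5, 6, 8, 3, 2
Rank q: 8, 1, 2, 5, 6, 7, 3, 4
d = rank(p) − rank(q): -1, 3, -1, 0, 0, 1, 0, -2; Σd² = 16
ρ = 1 − 6Σd² / [n(n²−1)] = 1 − 6×16 / (8×63) = 1 − 96/504 ≈ 0.8095

0.8095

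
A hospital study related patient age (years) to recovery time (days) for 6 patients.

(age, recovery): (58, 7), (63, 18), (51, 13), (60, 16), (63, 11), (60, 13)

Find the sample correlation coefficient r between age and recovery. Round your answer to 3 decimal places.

n = 6, Σx = 355, Σy = 78, Σx² = 21103, Σy² = 1088, Σxy = 4636
nΣxy − ΣxΣy = 27816 − 27690 = 126
nΣx² − (Σx)² = 126618 − 126025 = 593; nΣy² − (Σy)² = 6528 − 6084 = 444
r = 126 / √(593 × 444) = 126 / 513.1199 ≈ 0.246

0.246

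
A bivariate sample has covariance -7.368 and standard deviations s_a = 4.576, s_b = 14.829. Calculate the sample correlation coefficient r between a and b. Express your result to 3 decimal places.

-0.109

r = Cov(a,b) / (s_a · s_b) = -7.368 / (4.576 × 14.829)
  = -7.368 / 67.8575 ≈ -0.109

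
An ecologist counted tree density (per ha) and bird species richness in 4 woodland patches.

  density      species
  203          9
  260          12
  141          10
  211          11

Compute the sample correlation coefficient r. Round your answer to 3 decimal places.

0.637

n = 4, Σx = 815, Σy = 42, Σx² = 173211, Σy² = 446, Σxy = 8678
nΣxy − ΣxΣy = 34712 − 34230 = 482
nΣx² − (Σx)² = 692844 − 664225 = 28619; nΣy² − (Σy)² = 1784 − 1764 = 20
r = 482 / √(28619 × 20) = 482 / 756.5580 ≈ 0.637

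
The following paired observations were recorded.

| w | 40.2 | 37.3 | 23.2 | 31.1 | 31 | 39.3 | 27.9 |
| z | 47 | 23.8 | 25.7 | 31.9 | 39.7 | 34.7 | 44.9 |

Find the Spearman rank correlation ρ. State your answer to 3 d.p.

0.250

Rank w: 7, 5, 1, 4, 3, 6, 2
Rank z: 7, 1, 2, 3, 5, 4, 6
d = rank(w) − rank(z): 0, 4, -1, 1, -2, 2, -4; Σd² = 42
ρ = 1 − 6Σd² / [n(n²−1)] = 1 − 6×42 / (7×48) = 1 − 252/336 ≈ 0.250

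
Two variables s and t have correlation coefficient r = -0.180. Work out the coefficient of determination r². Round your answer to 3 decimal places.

0.032

r² = (-0.180)² = 0.032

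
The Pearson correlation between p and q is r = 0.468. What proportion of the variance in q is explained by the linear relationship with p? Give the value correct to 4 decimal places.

r² = (0.468)² = 0.2190

0.2190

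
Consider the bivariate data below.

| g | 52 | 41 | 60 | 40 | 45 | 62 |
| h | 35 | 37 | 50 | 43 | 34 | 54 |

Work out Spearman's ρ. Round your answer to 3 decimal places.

0.486

Rank g: 4, 2, 5, 1, 3, 6
Rank h: 2, 3, 5, 4, 1, 6
d = rank(g) − rank(h): 2, -1, 0, -3, 2, 0; Σd² = 18
ρ = 1 − 6Σd² / [n(n²−1)] = 1 − 6×18 / (6×35) = 1 − 108/210 ≈ 0.486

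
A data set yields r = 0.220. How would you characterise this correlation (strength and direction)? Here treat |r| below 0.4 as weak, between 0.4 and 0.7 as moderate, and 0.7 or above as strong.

r = 0.220 > 0 so the relationship is positive.
|r| = 0.220, which falls in the weak range.

weak positive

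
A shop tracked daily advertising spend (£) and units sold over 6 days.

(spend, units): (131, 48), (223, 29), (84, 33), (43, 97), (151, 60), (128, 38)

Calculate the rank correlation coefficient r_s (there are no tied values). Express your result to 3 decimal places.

Rank spend: 4, 6, 2, 1, 5, 3
Rank units: 4, 1, 2, 6, 5, 3
d = rank(spend) − rank(units): 0, 5, 0, -5, 0, 0; Σd² = 50
ρ = 1 − 6Σd² / [n(n²−1)] = 1 − 6×50 / (6×35) = 1 − 300/210 ≈ -0.429

-0.429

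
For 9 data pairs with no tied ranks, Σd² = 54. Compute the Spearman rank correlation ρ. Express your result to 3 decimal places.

ρ = 1 − 6Σd² / [n(n²−1)] = 1 − 6×54 / (9×80)
  = 1 − 324/720 = 1 − 0.4500 ≈ 0.550

0.550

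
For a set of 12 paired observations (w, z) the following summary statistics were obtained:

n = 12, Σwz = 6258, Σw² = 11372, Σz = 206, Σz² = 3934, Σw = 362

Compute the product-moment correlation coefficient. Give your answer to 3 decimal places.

0.103

r = (nΣwz − ΣwΣz) / √[(nΣw² − (Σw)²)(nΣz² − (Σz)²)]
Numerator: 12×6258 − 362×206 = 524
Denominator: √[(136464 − 131044)(47208 − 42436)] = √[5420 × 4772] = 5085.6897
r = 524 / 5085.6897 ≈ 0.103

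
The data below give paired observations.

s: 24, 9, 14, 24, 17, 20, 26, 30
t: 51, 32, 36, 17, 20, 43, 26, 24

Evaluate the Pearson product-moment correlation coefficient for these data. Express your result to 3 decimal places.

-0.150

n = 8, Σs = 164, Σt = 249, Σs² = 3694, Σt² = 8711, Σst = 5020
nΣst − ΣsΣt = 40160 − 40836 = -676
nΣs² − (Σs)² = 29552 − 26896 = 2656; nΣt² − (Σt)² = 69688 − 62001 = 7687
r = -676 / √(2656 × 7687) = -676 / 4518.4812 ≈ -0.150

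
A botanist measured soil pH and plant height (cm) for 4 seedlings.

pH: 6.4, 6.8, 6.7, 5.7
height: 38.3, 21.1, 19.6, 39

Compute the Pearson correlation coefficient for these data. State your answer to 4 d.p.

n = 4, Σx = 25.6, Σy = 118, Σx² = 164.58, Σy² = 3817.26, Σxy = 742.22
nΣxy − ΣxΣy = 2968.88 − 3020.8 = -51.92
nΣx² − (Σx)² = 658.32 − 655.36 = 2.96; nΣy² − (Σy)² = 15269.04 − 13924 = 1345.04
r = -51.92 / √(2.96 × 1345.04) = -51.92 / 63.0977 ≈ -0.8229

-0.8229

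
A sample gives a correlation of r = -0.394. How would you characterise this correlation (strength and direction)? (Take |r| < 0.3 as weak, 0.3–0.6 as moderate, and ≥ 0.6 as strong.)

r = -0.394 < 0 so the relationship is negative.
|r| = 0.394, which falls in the moderate range.

moderate negative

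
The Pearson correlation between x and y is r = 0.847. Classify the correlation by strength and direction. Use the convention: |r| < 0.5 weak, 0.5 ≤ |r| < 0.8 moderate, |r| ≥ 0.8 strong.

r = 0.847 > 0 so the relationship is positive.
|r| = 0.847, which falls in the strong range.

strong positive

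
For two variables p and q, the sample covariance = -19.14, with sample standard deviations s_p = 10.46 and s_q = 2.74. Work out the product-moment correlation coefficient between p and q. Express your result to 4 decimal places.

-0.6678

r = Cov(p,q) / (s_p · s_q) = -19.14 / (10.46 × 2.74)
  = -19.14 / 28.6604 ≈ -0.6678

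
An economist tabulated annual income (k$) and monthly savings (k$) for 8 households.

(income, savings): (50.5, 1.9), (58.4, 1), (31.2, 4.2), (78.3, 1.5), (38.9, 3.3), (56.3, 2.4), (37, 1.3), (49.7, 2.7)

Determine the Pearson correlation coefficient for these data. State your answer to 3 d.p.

-0.591

n = 8, Σx = 400.3, Σy = 18.3, Σx² = 21587.13, Σy² = 50.13, Σxy = 848.62
nΣxy − ΣxΣy = 6788.96 − 7325.49 = -536.53
nΣx² − (Σx)² = 172697.04 − 160240.09 = 12456.95; nΣy² − (Σy)² = 401.04 − 334.89 = 66.15
r = -536.53 / √(12456.95 × 66.15) = -536.53 / 907.7595 ≈ -0.591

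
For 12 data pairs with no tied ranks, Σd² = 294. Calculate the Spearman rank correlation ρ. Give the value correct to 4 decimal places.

ρ = 1 − 6Σd² / [n(n²−1)] = 1 − 6×294 / (12×143)
  = 1 − 1764/1716 = 1 − 1.02797 ≈ -0.0280

-0.0280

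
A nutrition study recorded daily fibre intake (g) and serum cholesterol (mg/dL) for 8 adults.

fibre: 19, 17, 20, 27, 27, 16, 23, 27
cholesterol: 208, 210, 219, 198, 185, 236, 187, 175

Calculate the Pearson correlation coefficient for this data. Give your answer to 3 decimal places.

-0.850

n = 8, Σx = 176, Σy = 1618, Σx² = 4022, Σy² = 330044, Σxy = 35045
nΣxy − ΣxΣy = 280360 − 284768 = -4408
nΣx² − (Σx)² = 32176 − 30976 = 1200; nΣy² − (Σy)² = 2640352 − 2617924 = 22428
r = -4408 / √(1200 × 22428) = -4408 / 5187.8319 ≈ -0.850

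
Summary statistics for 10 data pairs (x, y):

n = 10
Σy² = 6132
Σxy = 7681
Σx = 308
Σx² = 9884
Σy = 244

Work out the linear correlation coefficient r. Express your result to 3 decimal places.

r = (nΣxy − ΣxΣy) / √[(nΣx² − (Σx)²)(nΣy² − (Σy)²)]
Numerator: 10×7681 − 308×244 = 1658
Denominator: √[(98840 − 94864)(61320 − 59536)] = √[3976 × 1784] = 2663.3032
r = 1658 / 2663.3032 ≈ 0.623

0.623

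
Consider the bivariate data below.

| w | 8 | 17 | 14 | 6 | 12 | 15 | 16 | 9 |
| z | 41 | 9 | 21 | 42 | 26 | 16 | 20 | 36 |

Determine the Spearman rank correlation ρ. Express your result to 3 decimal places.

Rank w: 2, 8, 5, 1, 4, 6, 7, 3
Rank z: 7, 1, 4, 8, 5, 2, 3, 6
d = rank(w) − rank(z): -5, 7, 1, -7, -1, 4, 4, -3; Σd² = 166
ρ = 1 − 6Σd² / [n(n²−1)] = 1 − 6×166 / (8×63) = 1 − 996/504 ≈ -0.976

-0.976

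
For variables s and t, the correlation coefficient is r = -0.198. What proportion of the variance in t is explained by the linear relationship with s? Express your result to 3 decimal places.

0.039

r² = (-0.198)² = 0.039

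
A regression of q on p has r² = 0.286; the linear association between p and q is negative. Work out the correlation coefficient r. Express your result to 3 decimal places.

|r| = √0.286 = 0.535
The association is negative, so r = −0.535.

-0.535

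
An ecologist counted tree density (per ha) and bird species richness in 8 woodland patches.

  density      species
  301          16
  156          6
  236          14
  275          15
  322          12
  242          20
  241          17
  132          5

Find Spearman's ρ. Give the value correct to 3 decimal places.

0.452

Rank density: 7, 2, 3, 6, 8, 5, 4, 1
Rank species: 6, 2, 4, 5, 3, 8, 7, 1
d = rank(density) − rank(species): 1, 0, -1, 1, 5, -3, -3, 0; Σd² = 46
ρ = 1 − 6Σd² / [n(n²−1)] = 1 − 6×46 / (8×63) = 1 − 276/504 ≈ 0.452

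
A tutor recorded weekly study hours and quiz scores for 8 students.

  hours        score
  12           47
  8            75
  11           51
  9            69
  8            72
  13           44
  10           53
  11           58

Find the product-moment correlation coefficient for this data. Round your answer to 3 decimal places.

-0.950

n = 8, Σx = 82, Σy = 469, Σx² = 864, Σy² = 28489, Σxy = 4662
nΣxy − ΣxΣy = 37296 − 38458 = -1162
nΣx² − (Σx)² = 6912 − 6724 = 188; nΣy² − (Σy)² = 227912 − 219961 = 7951
r = -1162 / √(188 × 7951) = -1162 / 1222.6152 ≈ -0.950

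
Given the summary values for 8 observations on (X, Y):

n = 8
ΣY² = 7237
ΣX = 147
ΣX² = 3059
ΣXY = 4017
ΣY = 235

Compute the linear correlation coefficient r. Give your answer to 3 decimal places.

r = (nΣXY − ΣXΣY) / √[(nΣX² − (ΣX)²)(nΣY² − (ΣY)²)]
Numerator: 8×4017 − 147×235 = -2409
Denominator: √[(24472 − 21609)(57896 − 55225)] = √[2863 × 2671] = 2765.3342
r = -2409 / 2765.3342 ≈ -0.871

-0.871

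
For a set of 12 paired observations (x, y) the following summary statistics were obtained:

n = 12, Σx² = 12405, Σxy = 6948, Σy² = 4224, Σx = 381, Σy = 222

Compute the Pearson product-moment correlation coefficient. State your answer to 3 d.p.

-0.529

r = (nΣxy − ΣxΣy) / √[(nΣx² − (Σx)²)(nΣy² − (Σy)²)]
Numerator: 12×6948 − 381×222 = -1206
Denominator: √[(148860 − 145161)(50688 − 49284)] = √[3699 × 1404] = 2278.9024
r = -1206 / 2278.9024 ≈ -0.529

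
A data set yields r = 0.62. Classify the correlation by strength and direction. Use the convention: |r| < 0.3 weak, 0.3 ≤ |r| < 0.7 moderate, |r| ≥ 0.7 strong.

r = 0.62 > 0 so the relationship is positive.
|r| = 0.62, which falls in the moderate range.

moderate positive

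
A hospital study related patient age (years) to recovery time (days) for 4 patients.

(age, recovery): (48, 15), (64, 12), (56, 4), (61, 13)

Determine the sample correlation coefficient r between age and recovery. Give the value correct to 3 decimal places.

-0.138

n = 4, Σx = 229, Σy = 44, Σx² = 13257, Σy² = 554, Σxy = 2505
nΣxy − ΣxΣy = 10020 − 10076 = -56
nΣx² − (Σx)² = 53028 − 52441 = 587; nΣy² − (Σy)² = 2216 − 1936 = 280
r = -56 / √(587 × 280) = -56 / 405.4134 ≈ -0.138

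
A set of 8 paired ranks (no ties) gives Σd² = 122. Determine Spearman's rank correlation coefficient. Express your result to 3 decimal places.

-0.452

ρ = 1 − 6Σd² / [n(n²−1)] = 1 − 6×122 / (8×63)
  = 1 − 732/504 = 1 − 1.4524 ≈ -0.452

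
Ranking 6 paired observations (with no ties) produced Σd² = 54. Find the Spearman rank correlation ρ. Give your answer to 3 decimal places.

-0.543

ρ = 1 − 6Σd² / [n(n²−1)] = 1 − 6×54 / (6×35)
  = 1 − 324/210 = 1 − 1.5429 ≈ -0.543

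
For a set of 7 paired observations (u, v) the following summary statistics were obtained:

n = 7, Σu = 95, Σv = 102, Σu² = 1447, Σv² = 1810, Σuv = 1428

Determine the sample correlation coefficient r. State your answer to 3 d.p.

r = (nΣuv − ΣuΣv) / √[(nΣu² − (Σu)²)(nΣv² − (Σv)²)]
Numerator: 7×1428 − 95×102 = 306
Denominator: √[(10129 − 9025)(12670 − 10404)] = √[1104 × 2266] = 1581.6649
r = 306 / 1581.6649 ≈ 0.193

0.193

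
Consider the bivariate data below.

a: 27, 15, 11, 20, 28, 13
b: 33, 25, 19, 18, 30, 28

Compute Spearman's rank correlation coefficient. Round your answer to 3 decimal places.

Rank a: 5, 3, 1, 4, 6, 2
Rank b: 6, 3, 2, 1, 5, 4
d = rank(a) − rank(b): -1, 0, -1, 3, 1, -2; Σd² = 16
ρ = 1 − 6Σd² / [n(n²−1)] = 1 − 6×16 / (6×35) = 1 − 96/210 ≈ 0.543

0.543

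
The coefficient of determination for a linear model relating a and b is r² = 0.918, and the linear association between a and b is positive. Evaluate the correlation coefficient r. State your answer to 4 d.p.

|r| = √0.918 = 0.9581
The association is positive, so r = 0.9581.

0.9581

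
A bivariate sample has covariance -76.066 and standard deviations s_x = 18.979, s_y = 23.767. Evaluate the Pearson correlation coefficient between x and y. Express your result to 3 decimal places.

r = Cov(x,y) / (s_x · s_y) = -76.066 / (18.979 × 23.767)
  = -76.066 / 451.0739 ≈ -0.169

-0.169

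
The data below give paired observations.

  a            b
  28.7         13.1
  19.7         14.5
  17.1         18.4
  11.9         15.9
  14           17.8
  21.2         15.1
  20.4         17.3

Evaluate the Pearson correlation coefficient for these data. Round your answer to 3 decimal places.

n = 7, Σa = 133, Σb = 112.1, Σa² = 2707.4, Σb² = 1817.37, Σab = 2087.71
nΣab − ΣaΣb = 14613.97 − 14909.3 = -295.33
nΣa² − (Σa)² = 18951.8 − 17689 = 1262.8; nΣb² − (Σb)² = 12721.59 − 12566.41 = 155.18
r = -295.33 / √(1262.8 × 155.18) = -295.33 / 442.6752 ≈ -0.667

-0.667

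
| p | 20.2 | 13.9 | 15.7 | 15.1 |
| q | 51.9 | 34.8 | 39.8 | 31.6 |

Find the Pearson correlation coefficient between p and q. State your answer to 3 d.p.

n = 4, Σp = 64.9, Σq = 158.1, Σp² = 1075.75, Σq² = 6487.25, Σpq = 2634.12
nΣpq − ΣpΣq = 10536.48 − 10260.69 = 275.79
nΣp² − (Σp)² = 4303 − 4212.01 = 90.99; nΣq² − (Σq)² = 25949 − 24995.61 = 953.39
r = 275.79 / √(90.99 × 953.39) = 275.79 / 294.5318 ≈ 0.936

0.936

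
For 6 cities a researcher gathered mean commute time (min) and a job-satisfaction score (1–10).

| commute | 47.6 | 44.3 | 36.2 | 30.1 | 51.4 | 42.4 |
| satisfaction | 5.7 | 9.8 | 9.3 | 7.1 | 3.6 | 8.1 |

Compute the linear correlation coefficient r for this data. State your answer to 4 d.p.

-0.5190

n = 6, Σx = 252, Σy = 43.6, Σx² = 10884.42, Σy² = 344, Σxy = 1784.31
nΣxy − ΣxΣy = 10705.86 − 10987.2 = -281.34
nΣx² − (Σx)² = 65306.52 − 63504 = 1802.52; nΣy² − (Σy)² = 2064 − 1900.96 = 163.04
r = -281.34 / √(1802.52 × 163.04) = -281.34 / 542.1096 ≈ -0.5190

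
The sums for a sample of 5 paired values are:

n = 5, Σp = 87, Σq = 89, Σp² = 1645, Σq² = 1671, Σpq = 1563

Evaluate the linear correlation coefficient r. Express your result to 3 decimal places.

0.135

r = (nΣpq − ΣpΣq) / √[(nΣp² − (Σp)²)(nΣq² − (Σq)²)]
Numerator: 5×1563 − 87×89 = 72
Denominator: √[(8225 − 7569)(8355 − 7921)] = √[656 × 434] = 533.5766
r = 72 / 533.5766 ≈ 0.135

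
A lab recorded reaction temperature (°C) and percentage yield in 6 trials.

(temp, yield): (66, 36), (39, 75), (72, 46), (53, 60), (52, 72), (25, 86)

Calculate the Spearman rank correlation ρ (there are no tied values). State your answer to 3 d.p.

Rank temp: 5, 2, 6, 4, 3, 1
Rank yield: 1, 5, 2, 3, 4, 6
d = rank(temp) − rank(yield): 4, -3, 4, 1, -1, -5; Σd² = 68
ρ = 1 − 6Σd² / [n(n²−1)] = 1 − 6×68 / (6×35) = 1 − 408/210 ≈ -0.943

-0.943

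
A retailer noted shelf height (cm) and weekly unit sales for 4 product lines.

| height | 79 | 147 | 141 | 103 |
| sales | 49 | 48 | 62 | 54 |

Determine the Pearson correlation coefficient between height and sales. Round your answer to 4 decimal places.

n = 4, Σx = 470, Σy = 213, Σx² = 58340, Σy² = 11465, Σxy = 25231
nΣxy − ΣxΣy = 100924 − 100110 = 814
nΣx² − (Σx)² = 233360 − 220900 = 12460; nΣy² − (Σy)² = 45860 − 45369 = 491
r = 814 / √(12460 × 491) = 814 / 2473.4308 ≈ 0.3291

0.3291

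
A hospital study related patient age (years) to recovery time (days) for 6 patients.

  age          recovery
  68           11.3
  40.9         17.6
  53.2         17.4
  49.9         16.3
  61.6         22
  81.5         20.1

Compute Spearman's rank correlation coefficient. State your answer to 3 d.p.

0.143

Rank age: 5, 1, 3, 2, 4, 6
Rank recovery: 1, 4, 3, 2, 6, 5
d = rank(age) − rank(recovery): 4, -3, 0, 0, -2, 1; Σd² = 30
ρ = 1 − 6Σd² / [n(n²−1)] = 1 − 6×30 / (6×35) = 1 − 180/210 ≈ 0.143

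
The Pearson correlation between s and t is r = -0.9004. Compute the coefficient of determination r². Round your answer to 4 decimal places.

r² = (-0.9004)² = 0.8107

0.8107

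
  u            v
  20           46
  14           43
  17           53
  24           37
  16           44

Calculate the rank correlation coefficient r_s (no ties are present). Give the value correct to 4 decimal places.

Rank u: 4, 1, 3, 5, 2
Rank v: 4, 2, 5, 1, 3
d = rank(u) − rank(v): 0, -1, -2, 4, -1; Σd² = 22
ρ = 1 − 6Σd² / [n(n²−1)] = 1 − 6×22 / (5×24) = 1 − 132/120 ≈ -0.1000

-0.1000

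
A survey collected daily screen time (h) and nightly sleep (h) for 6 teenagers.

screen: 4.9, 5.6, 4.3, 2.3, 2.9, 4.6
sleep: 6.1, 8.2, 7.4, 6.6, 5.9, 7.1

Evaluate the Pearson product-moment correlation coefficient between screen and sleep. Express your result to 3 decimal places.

0.602

n = 6, Σx = 24.6, Σy = 41.3, Σx² = 108.72, Σy² = 287.99, Σxy = 172.58
nΣxy − ΣxΣy = 1035.48 − 1015.98 = 19.5
nΣx² − (Σx)² = 652.32 − 605.16 = 47.16; nΣy² − (Σy)² = 1727.94 − 1705.69 = 22.25
r = 19.5 / √(47.16 × 22.25) = 19.5 / 32.3931 ≈ 0.602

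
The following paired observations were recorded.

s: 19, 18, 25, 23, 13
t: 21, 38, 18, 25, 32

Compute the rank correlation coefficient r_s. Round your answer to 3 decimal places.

Rank s: 3, 2, 5, 4, 1
Rank t: 2, 5, 1, 3, 4
d = rank(s) − rank(t): 1, -3, 4, 1, -3; Σd² = 36
ρ = 1 − 6Σd² / [n(n²−1)] = 1 − 6×36 / (5×24) = 1 − 216/120 ≈ -0.800

-0.800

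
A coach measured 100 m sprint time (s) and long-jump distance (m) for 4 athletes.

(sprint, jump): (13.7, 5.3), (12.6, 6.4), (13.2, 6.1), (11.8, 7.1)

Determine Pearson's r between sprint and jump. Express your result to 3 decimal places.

-0.980

n = 4, Σx = 51.3, Σy = 24.9, Σx² = 659.93, Σy² = 156.67, Σxy = 317.55
nΣxy − ΣxΣy = 1270.2 − 1277.37 = -7.17
nΣx² − (Σx)² = 2639.72 − 2631.69 = 8.03; nΣy² − (Σy)² = 626.68 − 620.01 = 6.67
r = -7.17 / √(8.03 × 6.67) = -7.17 / 7.3185 ≈ -0.980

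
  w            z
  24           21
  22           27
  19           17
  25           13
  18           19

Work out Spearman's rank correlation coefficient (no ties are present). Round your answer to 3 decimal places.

Rank w: 4, 3, 2, 5, 1
Rank z: 4, 5, 2, 1, 3
d = rank(w) − rank(z): 0, -2, 0, 4, -2; Σd² = 24
ρ = 1 − 6Σd² / [n(n²−1)] = 1 − 6×24 / (5×24) = 1 − 144/120 ≈ -0.200

-0.200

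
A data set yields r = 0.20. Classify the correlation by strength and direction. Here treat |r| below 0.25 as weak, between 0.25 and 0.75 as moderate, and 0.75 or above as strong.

weak positive

r = 0.20 > 0 so the relationship is positive.
|r| = 0.20, which falls in the weak range.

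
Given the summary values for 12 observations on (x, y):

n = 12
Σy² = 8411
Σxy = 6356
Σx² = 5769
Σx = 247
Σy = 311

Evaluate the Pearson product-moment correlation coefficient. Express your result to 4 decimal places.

-0.0926

r = (nΣxy − ΣxΣy) / √[(nΣx² − (Σx)²)(nΣy² − (Σy)²)]
Numerator: 12×6356 − 247×311 = -545
Denominator: √[(69228 − 61009)(100932 − 96721)] = √[8219 × 4211] = 5883.0442
r = -545 / 5883.0442 ≈ -0.0926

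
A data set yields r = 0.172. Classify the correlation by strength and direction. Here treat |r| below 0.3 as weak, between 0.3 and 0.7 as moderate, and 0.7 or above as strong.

r = 0.172 > 0 so the relationship is positive.
|r| = 0.172, which falls in the weak range.

weak positive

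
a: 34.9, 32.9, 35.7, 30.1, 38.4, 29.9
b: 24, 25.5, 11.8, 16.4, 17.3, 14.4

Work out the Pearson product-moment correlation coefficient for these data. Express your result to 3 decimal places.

0.056

n = 6, Σa = 201.9, Σb = 109.4, Σa² = 6849.49, Σb² = 2141.1, Σab = 3686.33
nΣab − ΣaΣb = 22117.98 − 22087.86 = 30.12
nΣa² − (Σa)² = 41096.94 − 40763.61 = 333.33; nΣb² − (Σb)² = 12846.6 − 11968.36 = 878.24
r = 30.12 / √(333.33 × 878.24) = 30.12 / 541.0580 ≈ 0.056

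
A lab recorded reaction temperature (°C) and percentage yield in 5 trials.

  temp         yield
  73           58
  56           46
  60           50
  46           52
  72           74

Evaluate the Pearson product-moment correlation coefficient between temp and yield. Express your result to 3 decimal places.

n = 5, Σx = 307, Σy = 280, Σx² = 19365, Σy² = 16160, Σxy = 17530
nΣxy − ΣxΣy = 87650 − 85960 = 1690
nΣx² − (Σx)² = 96825 − 94249 = 2576; nΣy² − (Σy)² = 80800 − 78400 = 2400
r = 1690 / √(2576 × 2400) = 1690 / 2486.4432 ≈ 0.680

0.680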